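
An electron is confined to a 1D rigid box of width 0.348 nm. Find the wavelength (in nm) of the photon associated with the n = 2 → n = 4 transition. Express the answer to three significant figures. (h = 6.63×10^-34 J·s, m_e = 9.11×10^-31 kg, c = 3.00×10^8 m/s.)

E_1 = h²/(8m_eL²) = 4.980×10^-19 J, so ΔE = (4² − 2²)E_1 = 5.976×10^-18 J.
λ = hc/ΔE = (6.63×10^-34·3.00×10^8)/5.976×10^-18 = 3.33×10^-8 m = 33.3 nm.

λ = 33.3 nm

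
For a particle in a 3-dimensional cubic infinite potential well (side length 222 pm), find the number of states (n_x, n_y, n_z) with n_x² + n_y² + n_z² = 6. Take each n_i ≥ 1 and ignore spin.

The level has n_x² + n_y² + n_z² = 6. The ordered positive-integer solutions are (1, 1, 2), (1, 2, 1), (2, 1, 1).
That gives 3 states.

degeneracy = 3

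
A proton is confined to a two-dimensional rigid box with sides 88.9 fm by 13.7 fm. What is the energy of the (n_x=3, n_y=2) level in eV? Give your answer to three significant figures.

E = 4.60×10^6 eV

For a 2D rectangular well E = (h²/8m_p)·Σ n_i²/L_i² = (6.626×10^-34)²/(8·1.673×10^-27) · [3²/(88.9 fm)² + 2²/(13.7 fm)²].
Evaluating gives E = 7.364×10^-13 J = 4.60×10^6 eV.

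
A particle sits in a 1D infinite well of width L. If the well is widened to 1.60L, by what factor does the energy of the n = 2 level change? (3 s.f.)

E_n ∝ 1/L², so the energy scales by 1/1.60² = 0.391.

0.391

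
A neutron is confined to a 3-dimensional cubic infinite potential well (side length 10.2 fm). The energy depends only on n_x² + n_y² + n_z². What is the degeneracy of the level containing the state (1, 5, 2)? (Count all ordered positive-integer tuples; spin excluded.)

The level has n_x² + n_y² + n_z² = 30. The ordered positive-integer solutions are (1, 2, 5), (1, 5, 2), (2, 1, 5), (2, 5, 1), (5, 1, 2), (5, 2, 1).
That gives 6 states.

degeneracy = 6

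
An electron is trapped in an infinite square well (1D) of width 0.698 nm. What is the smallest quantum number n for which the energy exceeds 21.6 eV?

E_1 = h²/(8m_eL²) = 1.237×10^-19 J = 0.7722 eV.
Need n² > 21.6/0.7722 = 27.97, i.e. n > 5.289.
The smallest integer satisfying this is n = 6.

n = 6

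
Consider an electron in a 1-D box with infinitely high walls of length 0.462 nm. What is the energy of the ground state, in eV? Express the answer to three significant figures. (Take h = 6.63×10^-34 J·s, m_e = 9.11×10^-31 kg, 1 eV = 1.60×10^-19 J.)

For an infinite well E_n = n²h²/(8m_eL²), so E_1 = h²/(8m_eL²) = (6.63×10^-34)²/(8·9.11×10^-31·(4.62×10^-10 m)²) = 2.826×10^-19 J.
Converting, E_1 = 2.826×10^-19 J / (1.60×10^-19 J/eV) = 1.77 eV.

E_1 = 1.77 eV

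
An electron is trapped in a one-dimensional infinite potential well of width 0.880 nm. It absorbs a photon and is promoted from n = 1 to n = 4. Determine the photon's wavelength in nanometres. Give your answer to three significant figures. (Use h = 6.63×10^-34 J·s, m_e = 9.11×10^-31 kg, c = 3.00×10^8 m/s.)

E_1 = h²/(8m_eL²) = 7.788×10^-20 J, so ΔE = (4² − 1²)E_1 = 1.168×10^-18 J.
λ = hc/ΔE = (6.63×10^-34·3.00×10^8)/1.168×10^-18 = 1.70×10^-7 m = 170 nm.

λ = 170 nm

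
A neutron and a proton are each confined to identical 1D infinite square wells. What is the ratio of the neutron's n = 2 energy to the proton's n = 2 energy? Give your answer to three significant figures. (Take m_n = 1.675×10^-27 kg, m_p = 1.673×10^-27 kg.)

E_n ∝ 1/m at fixed n and L, so the ratio is m_p/m_n = 1.673×10^-27/1.675×10^-27 = 0.999.

0.999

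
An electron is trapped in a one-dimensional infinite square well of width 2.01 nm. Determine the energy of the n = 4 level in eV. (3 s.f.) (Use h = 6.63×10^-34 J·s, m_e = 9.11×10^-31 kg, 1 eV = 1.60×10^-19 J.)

For an infinite well E_n = n²h²/(8m_eL²), so E_1 = h²/(8m_eL²) = (6.63×10^-34)²/(8·9.11×10^-31·(2.01×10^-9 m)²) = 1.493×10^-20 J.
Then E_4 = 4²·E_1 = 16·1.493×10^-20 J = 2.389×10^-19 J.
Converting, E_4 = 2.389×10^-19 J / (1.60×10^-19 J/eV) = 1.49 eV.

E_4 = 1.49 eV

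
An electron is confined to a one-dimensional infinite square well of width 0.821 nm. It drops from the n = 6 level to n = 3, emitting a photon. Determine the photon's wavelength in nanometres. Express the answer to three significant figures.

λ = 82.3 nm

E_1 = h²/(8m_eL²) = 8.938×10^-20 J, so ΔE = (6² − 3²)E_1 = 2.413×10^-18 J.
λ = hc/ΔE = (6.626×10^-34·2.998×10^8)/2.413×10^-18 = 8.23×10^-8 m = 82.3 nm.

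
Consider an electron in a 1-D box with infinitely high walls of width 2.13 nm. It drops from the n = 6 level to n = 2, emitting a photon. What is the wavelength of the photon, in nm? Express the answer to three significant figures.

E_1 = h²/(8m_eL²) = 1.328×10^-20 J, so ΔE = (6² − 2²)E_1 = 4.250×10^-19 J.
λ = hc/ΔE = (6.626×10^-34·2.998×10^8)/4.250×10^-19 = 4.67×10^-7 m = 467 nm.

λ = 467 nm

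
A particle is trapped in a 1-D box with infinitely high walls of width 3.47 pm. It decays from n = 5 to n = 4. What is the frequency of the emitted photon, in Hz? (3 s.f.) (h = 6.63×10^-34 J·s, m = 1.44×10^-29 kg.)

E_1 = h²/(8mL²) = 3.169×10^-16 J and ΔE = (5² − 4²)E_1 = 2.852×10^-15 J.
f = ΔE/h = 2.852×10^-15/6.63×10^-34 = 4.30×10^18 Hz.

f = 4.30×10^18 Hz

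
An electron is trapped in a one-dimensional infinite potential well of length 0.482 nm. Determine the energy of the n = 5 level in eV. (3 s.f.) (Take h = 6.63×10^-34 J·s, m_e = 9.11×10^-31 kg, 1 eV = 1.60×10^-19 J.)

E_5 = 40.6 eV

For an infinite well E_n = n²h²/(8m_eL²), so E_1 = h²/(8m_eL²) = (6.63×10^-34)²/(8·9.11×10^-31·(4.82×10^-10 m)²) = 2.596×10^-19 J.
Then E_5 = 5²·E_1 = 25·2.596×10^-19 J = 6.490×10^-18 J.
Converting, E_5 = 6.490×10^-18 J / (1.60×10^-19 J/eV) = 40.6 eV.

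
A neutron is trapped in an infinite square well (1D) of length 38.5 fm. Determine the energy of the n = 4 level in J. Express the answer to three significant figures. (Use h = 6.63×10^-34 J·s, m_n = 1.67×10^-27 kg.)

E_4 = 3.55×10^-13 J

For an infinite well E_n = n²h²/(8m_nL²), so E_1 = h²/(8m_nL²) = (6.63×10^-34)²/(8·1.67×10^-27·(3.85×10^-14 m)²) = 2.220×10^-14 J.
Then E_4 = 4²·E_1 = 16·2.220×10^-14 J = 3.55×10^-13 J.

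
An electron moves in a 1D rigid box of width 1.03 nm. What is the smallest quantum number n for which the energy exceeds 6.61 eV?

E_1 = h²/(8m_eL²) = 5.679×10^-20 J = 0.3545 eV.
Need n² > 6.61/0.3545 = 18.65, i.e. n > 4.319.
The smallest integer satisfying this is n = 5.

n = 5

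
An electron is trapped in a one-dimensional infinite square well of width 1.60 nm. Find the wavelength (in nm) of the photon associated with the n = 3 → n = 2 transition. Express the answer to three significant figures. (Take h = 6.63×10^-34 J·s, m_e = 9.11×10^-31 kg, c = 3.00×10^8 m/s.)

λ = 1.69×10^3 nm

E_1 = h²/(8m_eL²) = 2.356×10^-20 J, so ΔE = (3² − 2²)E_1 = 1.178×10^-19 J.
λ = hc/ΔE = (6.63×10^-34·3.00×10^8)/1.178×10^-19 = 1.69×10^-6 m = 1.69×10^3 nm.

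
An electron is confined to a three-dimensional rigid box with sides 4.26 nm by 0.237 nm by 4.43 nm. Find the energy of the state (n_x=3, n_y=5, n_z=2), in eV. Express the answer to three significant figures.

For a 3D rectangular well E = (h²/8m_e)·Σ n_i²/L_i² = (6.626×10^-34)²/(8·9.109×10^-31) · [3²/(4.26 nm)² + 5²/(0.237 nm)² + 2²/(4.43 nm)²].
Evaluating gives E = 2.686×10^-17 J = 168 eV.

E = 168 eV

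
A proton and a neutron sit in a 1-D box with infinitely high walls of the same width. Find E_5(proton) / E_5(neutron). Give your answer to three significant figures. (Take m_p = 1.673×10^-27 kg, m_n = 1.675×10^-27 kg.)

1.00

E_n ∝ 1/m at fixed n and L, so the ratio is m_n/m_p = 1.675×10^-27/1.673×10^-27 = 1.00.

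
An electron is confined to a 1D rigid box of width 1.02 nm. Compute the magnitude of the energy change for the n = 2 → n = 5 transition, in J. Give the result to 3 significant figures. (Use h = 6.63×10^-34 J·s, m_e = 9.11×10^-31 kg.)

E_1 = h²/(8m_eL²) = 5.797×10^-20 J.
|ΔE| = |2² − 5²|·E_1 = 21·5.797×10^-20 J = 1.22×10^-18 J.

|ΔE| = 1.22×10^-18 J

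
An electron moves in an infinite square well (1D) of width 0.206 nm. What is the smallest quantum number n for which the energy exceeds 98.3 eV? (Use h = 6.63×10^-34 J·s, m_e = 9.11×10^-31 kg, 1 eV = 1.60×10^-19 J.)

E_1 = h²/(8m_eL²) = 1.421×10^-18 J = 8.881 eV.
Need n² > 98.3/8.881 = 11.07, i.e. n > 3.327.
The smallest integer satisfying this is n = 4.

n = 4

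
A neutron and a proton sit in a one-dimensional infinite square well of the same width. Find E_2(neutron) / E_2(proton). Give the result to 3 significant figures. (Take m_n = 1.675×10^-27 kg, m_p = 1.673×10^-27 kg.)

E_n ∝ 1/m at fixed n and L, so the ratio is m_p/m_n = 1.673×10^-27/1.675×10^-27 = 0.999.

0.999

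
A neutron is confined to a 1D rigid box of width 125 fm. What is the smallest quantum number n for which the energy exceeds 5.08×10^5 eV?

n = 7

E_1 = h²/(8m_nL²) = 2.097×10^-15 J = 1.309×10^4 eV.
Need n² > 5.08×10^5/1.309×10^4 = 38.81, i.e. n > 6.230.
The smallest integer satisfying this is n = 7.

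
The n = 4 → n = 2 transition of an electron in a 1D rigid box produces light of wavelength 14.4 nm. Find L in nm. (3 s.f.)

The photon carries ΔE = hc/λ = 6.626×10^-34·2.998×10^8/1.44×10^-8 m = 1.379×10^-17 J.
Since ΔE = (4² − 2²)E_1, E_1 = 1.149×10^-18 J, and L = h/√(8m_eE_1) = 2.29×10^-10 m = 0.229 nm.

L = 0.229 nm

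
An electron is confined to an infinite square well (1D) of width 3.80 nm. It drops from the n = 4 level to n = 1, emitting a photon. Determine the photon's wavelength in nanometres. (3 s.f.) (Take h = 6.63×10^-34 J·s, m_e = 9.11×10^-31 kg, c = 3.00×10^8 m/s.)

E_1 = h²/(8m_eL²) = 4.177×10^-21 J, so ΔE = (4² − 1²)E_1 = 6.265×10^-20 J.
λ = hc/ΔE = (6.63×10^-34·3.00×10^8)/6.265×10^-20 = 3.17×10^-6 m = 3.17×10^3 nm.

λ = 3.17×10^3 nm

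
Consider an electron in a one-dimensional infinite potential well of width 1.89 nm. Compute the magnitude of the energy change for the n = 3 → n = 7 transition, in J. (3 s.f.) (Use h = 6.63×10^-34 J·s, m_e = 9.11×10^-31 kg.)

E_1 = h²/(8m_eL²) = 1.688×10^-20 J.
|ΔE| = |3² − 7²|·E_1 = 40·1.688×10^-20 J = 6.75×10^-19 J.

|ΔE| = 6.75×10^-19 J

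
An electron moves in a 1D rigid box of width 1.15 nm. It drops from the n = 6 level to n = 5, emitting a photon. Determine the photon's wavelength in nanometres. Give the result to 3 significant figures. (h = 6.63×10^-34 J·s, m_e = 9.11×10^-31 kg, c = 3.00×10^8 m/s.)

λ = 396 nm

E_1 = h²/(8m_eL²) = 4.561×10^-20 J, so ΔE = (6² − 5²)E_1 = 5.017×10^-19 J.
λ = hc/ΔE = (6.63×10^-34·3.00×10^8)/5.017×10^-19 = 3.96×10^-7 m = 396 nm.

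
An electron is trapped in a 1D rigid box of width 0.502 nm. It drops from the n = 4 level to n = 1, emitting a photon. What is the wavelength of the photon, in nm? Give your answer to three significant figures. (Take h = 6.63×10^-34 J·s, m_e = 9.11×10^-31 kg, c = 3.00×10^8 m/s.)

E_1 = h²/(8m_eL²) = 2.393×10^-19 J, so ΔE = (4² − 1²)E_1 = 3.590×10^-18 J.
λ = hc/ΔE = (6.63×10^-34·3.00×10^8)/3.590×10^-18 = 5.54×10^-8 m = 55.4 nm.

λ = 55.4 nm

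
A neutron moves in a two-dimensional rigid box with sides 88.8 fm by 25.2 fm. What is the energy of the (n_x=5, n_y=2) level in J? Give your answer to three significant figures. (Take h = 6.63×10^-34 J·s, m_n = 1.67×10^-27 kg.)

E = 3.12×10^-13 J

For a 2D rectangular well E = (h²/8m_n)·Σ n_i²/L_i² = (6.63×10^-34)²/(8·1.67×10^-27) · [5²/(88.8 fm)² + 2²/(25.2 fm)²].
Evaluating gives E = 3.12×10^-13 J.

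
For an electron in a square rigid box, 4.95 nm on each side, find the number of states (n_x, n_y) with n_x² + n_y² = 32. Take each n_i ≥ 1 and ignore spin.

The level has n_x² + n_y² = 32. The ordered positive-integer solutions are (4, 4).
That gives 1 state.

degeneracy = 1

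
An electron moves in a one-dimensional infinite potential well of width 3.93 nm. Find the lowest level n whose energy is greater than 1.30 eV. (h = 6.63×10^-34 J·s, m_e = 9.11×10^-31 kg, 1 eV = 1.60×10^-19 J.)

n = 8

E_1 = h²/(8m_eL²) = 3.905×10^-21 J = 0.02441 eV.
Need n² > 1.30/0.02441 = 53.26, i.e. n > 7.298.
The smallest integer satisfying this is n = 8.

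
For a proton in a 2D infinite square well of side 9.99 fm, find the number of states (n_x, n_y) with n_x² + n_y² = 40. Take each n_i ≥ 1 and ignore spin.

degeneracy = 2

The level has n_x² + n_y² = 40. The ordered positive-integer solutions are (2, 6), (6, 2).
That gives 2 states.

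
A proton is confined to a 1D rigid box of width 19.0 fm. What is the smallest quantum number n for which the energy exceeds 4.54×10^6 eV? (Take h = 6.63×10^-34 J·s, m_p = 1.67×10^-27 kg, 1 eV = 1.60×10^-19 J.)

n = 3

E_1 = h²/(8m_pL²) = 9.114×10^-14 J = 5.696×10^5 eV.
Need n² > 4.54×10^6/5.696×10^5 = 7.971, i.e. n > 2.823.
The smallest integer satisfying this is n = 3.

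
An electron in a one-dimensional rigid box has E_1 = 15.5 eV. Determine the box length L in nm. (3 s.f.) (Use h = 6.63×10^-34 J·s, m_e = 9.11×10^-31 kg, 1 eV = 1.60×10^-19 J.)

From E_n = n²h²/(8m_eL²), L = n·h/√(8m_eE_n).
E_1 = 15.5 eV = 2.480×10^-18 J, so L = 1·6.63×10^-34/√(8·9.11×10^-31·2.480×10^-18) = 1.56×10^-10 m = 0.156 nm.

L = 0.156 nm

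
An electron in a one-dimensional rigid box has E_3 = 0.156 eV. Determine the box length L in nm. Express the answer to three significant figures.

From E_n = n²h²/(8m_eL²), L = n·h/√(8m_eE_n).
E_3 = 0.156 eV = 2.499×10^-20 J, so L = 3·6.626×10^-34/√(8·9.109×10^-31·2.499×10^-20) = 4.66×10^-9 m = 4.66 nm.

L = 4.66 nm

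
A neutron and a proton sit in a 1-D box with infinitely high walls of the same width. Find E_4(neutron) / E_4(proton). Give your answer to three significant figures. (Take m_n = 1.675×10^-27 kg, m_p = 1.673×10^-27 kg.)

0.999

E_n ∝ 1/m at fixed n and L, so the ratio is m_p/m_n = 1.673×10^-27/1.675×10^-27 = 0.999.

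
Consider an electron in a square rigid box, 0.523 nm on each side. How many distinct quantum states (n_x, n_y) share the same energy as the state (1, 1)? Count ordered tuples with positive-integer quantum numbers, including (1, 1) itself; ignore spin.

The level has n_x² + n_y² = 2. The ordered positive-integer solutions are (1, 1).
That gives 1 state.

degeneracy = 1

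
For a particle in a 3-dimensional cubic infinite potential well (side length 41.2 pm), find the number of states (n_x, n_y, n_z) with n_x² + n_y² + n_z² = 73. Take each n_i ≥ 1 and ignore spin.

The level has n_x² + n_y² + n_z² = 73. The ordered positive-integer solutions are (1, 6, 6), (6, 1, 6), (6, 6, 1).
That gives 3 states.

degeneracy = 3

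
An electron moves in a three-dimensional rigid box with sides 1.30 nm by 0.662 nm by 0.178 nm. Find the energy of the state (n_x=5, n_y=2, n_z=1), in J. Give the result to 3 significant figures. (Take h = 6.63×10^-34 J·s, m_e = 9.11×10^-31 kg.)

For a 3D rectangular well E = (h²/8m_e)·Σ n_i²/L_i² = (6.63×10^-34)²/(8·9.11×10^-31) · [5²/(1.30 nm)² + 2²/(0.662 nm)² + 1²/(0.178 nm)²].
Evaluating gives E = 3.35×10^-18 J.

E = 3.35×10^-18 J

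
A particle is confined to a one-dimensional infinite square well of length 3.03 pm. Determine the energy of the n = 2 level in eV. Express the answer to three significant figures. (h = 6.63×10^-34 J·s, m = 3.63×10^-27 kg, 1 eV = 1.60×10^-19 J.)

E_2 = 41.2 eV

For an infinite well E_n = n²h²/(8mL²), so E_1 = h²/(8mL²) = (6.63×10^-34)²/(8·3.63×10^-27·(3.03×10^-12 m)²) = 1.649×10^-18 J.
Then E_2 = 2²·E_1 = 4·1.649×10^-18 J = 6.596×10^-18 J.
Converting, E_2 = 6.596×10^-18 J / (1.60×10^-19 J/eV) = 41.2 eV.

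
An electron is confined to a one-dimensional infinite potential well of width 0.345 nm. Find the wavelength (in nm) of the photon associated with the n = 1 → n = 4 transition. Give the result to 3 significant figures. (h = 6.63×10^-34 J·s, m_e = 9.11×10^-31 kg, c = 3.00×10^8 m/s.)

E_1 = h²/(8m_eL²) = 5.067×10^-19 J, so ΔE = (4² − 1²)E_1 = 7.600×10^-18 J.
λ = hc/ΔE = (6.63×10^-34·3.00×10^8)/7.600×10^-18 = 2.62×10^-8 m = 26.2 nm.

λ = 26.2 nm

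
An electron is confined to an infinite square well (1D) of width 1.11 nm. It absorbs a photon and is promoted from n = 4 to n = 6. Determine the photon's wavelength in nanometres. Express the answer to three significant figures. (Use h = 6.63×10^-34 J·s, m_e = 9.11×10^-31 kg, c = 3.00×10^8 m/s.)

E_1 = h²/(8m_eL²) = 4.895×10^-20 J, so ΔE = (6² − 4²)E_1 = 9.790×10^-19 J.
λ = hc/ΔE = (6.63×10^-34·3.00×10^8)/9.790×10^-19 = 2.03×10^-7 m = 203 nm.

λ = 203 nm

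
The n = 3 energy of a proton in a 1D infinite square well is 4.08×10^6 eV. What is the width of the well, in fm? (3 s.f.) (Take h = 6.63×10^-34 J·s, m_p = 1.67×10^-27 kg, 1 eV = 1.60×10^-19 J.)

From E_n = n²h²/(8m_pL²), L = n·h/√(8m_pE_n).
E_3 = 4.08×10^6 eV = 6.528×10^-13 J, so L = 3·6.63×10^-34/√(8·1.67×10^-27·6.528×10^-13) = 2.13×10^-14 m = 21.3 fm.

L = 21.3 fm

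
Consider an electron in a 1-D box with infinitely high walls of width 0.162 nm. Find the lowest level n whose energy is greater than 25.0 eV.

n = 2

E_1 = h²/(8m_eL²) = 2.296×10^-18 J = 14.33 eV.
Need n² > 25.0/14.33 = 1.745, i.e. n > 1.321.
The smallest integer satisfying this is n = 2.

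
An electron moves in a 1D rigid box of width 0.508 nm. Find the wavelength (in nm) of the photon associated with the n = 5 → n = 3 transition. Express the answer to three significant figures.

λ = 53.2 nm

E_1 = h²/(8m_eL²) = 2.335×10^-19 J, so ΔE = (5² − 3²)E_1 = 3.736×10^-18 J.
λ = hc/ΔE = (6.626×10^-34·2.998×10^8)/3.736×10^-18 = 5.32×10^-8 m = 53.2 nm.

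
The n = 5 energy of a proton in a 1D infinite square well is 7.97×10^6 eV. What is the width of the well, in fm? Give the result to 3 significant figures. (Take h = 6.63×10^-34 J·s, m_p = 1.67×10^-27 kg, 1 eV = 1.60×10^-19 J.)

L = 25.4 fm

From E_n = n²h²/(8m_pL²), L = n·h/√(8m_pE_n).
E_5 = 7.97×10^6 eV = 1.275×10^-12 J, so L = 5·6.63×10^-34/√(8·1.67×10^-27·1.275×10^-12) = 2.54×10^-14 m = 25.4 fm.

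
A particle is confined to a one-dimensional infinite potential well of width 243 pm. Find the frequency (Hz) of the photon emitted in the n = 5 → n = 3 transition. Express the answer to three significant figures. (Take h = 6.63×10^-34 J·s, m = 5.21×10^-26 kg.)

f = 4.31×10^11 Hz

E_1 = h²/(8mL²) = 1.786×10^-23 J and ΔE = (5² − 3²)E_1 = 2.858×10^-22 J.
f = ΔE/h = 2.858×10^-22/6.63×10^-34 = 4.31×10^11 Hz.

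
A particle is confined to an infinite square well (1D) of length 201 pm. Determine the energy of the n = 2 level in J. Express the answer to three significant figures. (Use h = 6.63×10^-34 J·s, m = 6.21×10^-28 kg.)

For an infinite well E_n = n²h²/(8mL²), so E_1 = h²/(8mL²) = (6.63×10^-34)²/(8·6.21×10^-28·(2.01×10^-10 m)²) = 2.190×10^-21 J.
Then E_2 = 2²·E_1 = 4·2.190×10^-21 J = 8.76×10^-21 J.

E_2 = 8.76×10^-21 J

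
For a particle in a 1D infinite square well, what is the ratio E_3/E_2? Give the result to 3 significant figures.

E_n ∝ n², so E_3/E_2 = 3²/2² = 9/4 = 2.25.

2.25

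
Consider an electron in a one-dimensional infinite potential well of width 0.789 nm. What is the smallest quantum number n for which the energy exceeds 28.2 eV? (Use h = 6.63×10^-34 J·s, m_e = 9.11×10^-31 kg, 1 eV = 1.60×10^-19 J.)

E_1 = h²/(8m_eL²) = 9.689×10^-20 J = 0.6056 eV.
Need n² > 28.2/0.6056 = 46.57, i.e. n > 6.824.
The smallest integer satisfying this is n = 7.

n = 7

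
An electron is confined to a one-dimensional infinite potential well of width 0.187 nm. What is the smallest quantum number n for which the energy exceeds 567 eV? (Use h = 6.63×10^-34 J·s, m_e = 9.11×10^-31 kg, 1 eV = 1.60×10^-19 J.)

E_1 = h²/(8m_eL²) = 1.725×10^-18 J = 10.78 eV.
Need n² > 567/10.78 = 52.60, i.e. n > 7.253.
The smallest integer satisfying this is n = 8.

n = 8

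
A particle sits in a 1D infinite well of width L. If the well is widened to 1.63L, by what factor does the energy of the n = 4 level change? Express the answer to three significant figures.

0.376

E_n ∝ 1/L², so the energy scales by 1/1.63² = 0.376.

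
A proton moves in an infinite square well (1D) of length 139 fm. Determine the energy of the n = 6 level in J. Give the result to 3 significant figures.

For an infinite well E_n = n²h²/(8m_pL²), so E_1 = h²/(8m_pL²) = (6.626×10^-34)²/(8·1.673×10^-27·(1.39×10^-13 m)²) = 1.698×10^-15 J.
Then E_6 = 6²·E_1 = 36·1.698×10^-15 J = 6.11×10^-14 J.

E_6 = 6.11×10^-14 J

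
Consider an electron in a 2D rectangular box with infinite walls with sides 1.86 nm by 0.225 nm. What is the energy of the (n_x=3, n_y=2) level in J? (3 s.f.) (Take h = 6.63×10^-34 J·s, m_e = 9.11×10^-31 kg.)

For a 2D rectangular well E = (h²/8m_e)·Σ n_i²/L_i² = (6.63×10^-34)²/(8·9.11×10^-31) · [3²/(1.86 nm)² + 2²/(0.225 nm)²].
Evaluating gives E = 4.92×10^-18 J.

E = 4.92×10^-18 J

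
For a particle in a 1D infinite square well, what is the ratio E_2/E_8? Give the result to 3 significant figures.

E_n ∝ n², so E_2/E_8 = 2²/8² = 4/64 = 0.0625.

0.0625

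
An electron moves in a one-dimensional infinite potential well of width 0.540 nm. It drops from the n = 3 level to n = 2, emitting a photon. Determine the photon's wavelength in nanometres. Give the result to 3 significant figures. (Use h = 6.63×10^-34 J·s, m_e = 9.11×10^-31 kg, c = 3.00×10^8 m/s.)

E_1 = h²/(8m_eL²) = 2.068×10^-19 J, so ΔE = (3² − 2²)E_1 = 1.034×10^-18 J.
λ = hc/ΔE = (6.63×10^-34·3.00×10^8)/1.034×10^-18 = 1.92×10^-7 m = 192 nm.

λ = 192 nm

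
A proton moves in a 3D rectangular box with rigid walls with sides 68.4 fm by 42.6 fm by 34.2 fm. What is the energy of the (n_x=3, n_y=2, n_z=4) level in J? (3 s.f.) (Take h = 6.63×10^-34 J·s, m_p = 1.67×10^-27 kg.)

E = 5.86×10^-13 J

For a 3D rectangular well E = (h²/8m_p)·Σ n_i²/L_i² = (6.63×10^-34)²/(8·1.67×10^-27) · [3²/(68.4 fm)² + 2²/(42.6 fm)² + 4²/(34.2 fm)²].
Evaluating gives E = 5.86×10^-13 J.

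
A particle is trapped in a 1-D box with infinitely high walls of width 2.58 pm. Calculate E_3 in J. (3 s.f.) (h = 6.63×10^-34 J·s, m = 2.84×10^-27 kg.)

E_3 = 2.62×10^-17 J

For an infinite well E_n = n²h²/(8mL²), so E_1 = h²/(8mL²) = (6.63×10^-34)²/(8·2.84×10^-27·(2.58×10^-12 m)²) = 2.907×10^-18 J.
Then E_3 = 3²·E_1 = 9·2.907×10^-18 J = 2.62×10^-17 J.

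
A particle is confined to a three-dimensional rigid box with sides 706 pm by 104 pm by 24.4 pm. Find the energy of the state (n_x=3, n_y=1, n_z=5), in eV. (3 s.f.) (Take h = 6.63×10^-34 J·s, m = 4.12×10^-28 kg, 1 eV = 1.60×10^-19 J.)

For a 3D rectangular well E = (h²/8m)·Σ n_i²/L_i² = (6.63×10^-34)²/(8·4.12×10^-28) · [3²/(706 pm)² + 1²/(104 pm)² + 5²/(24.4 pm)²].
Evaluating gives E = 5.615×10^-18 J = 35.1 eV.

E = 35.1 eV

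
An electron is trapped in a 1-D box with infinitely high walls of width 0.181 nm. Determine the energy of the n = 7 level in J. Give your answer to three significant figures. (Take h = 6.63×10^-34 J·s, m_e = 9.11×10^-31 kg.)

For an infinite well E_n = n²h²/(8m_eL²), so E_1 = h²/(8m_eL²) = (6.63×10^-34)²/(8·9.11×10^-31·(1.81×10^-10 m)²) = 1.841×10^-18 J.
Then E_7 = 7²·E_1 = 49·1.841×10^-18 J = 9.02×10^-17 J.

E_7 = 9.02×10^-17 J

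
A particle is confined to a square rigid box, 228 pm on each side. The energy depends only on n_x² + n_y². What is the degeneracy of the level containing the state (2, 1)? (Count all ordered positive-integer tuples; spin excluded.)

The level has n_x² + n_y² = 5. The ordered positive-integer solutions are (1, 2), (2, 1).
That gives 2 states.

degeneracy = 2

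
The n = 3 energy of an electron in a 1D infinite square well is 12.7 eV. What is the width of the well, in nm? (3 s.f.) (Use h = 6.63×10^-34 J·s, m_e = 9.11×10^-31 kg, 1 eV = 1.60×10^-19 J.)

L = 0.517 nm

From E_n = n²h²/(8m_eL²), L = n·h/√(8m_eE_n).
E_3 = 12.7 eV = 2.032×10^-18 J, so L = 3·6.63×10^-34/√(8·9.11×10^-31·2.032×10^-18) = 5.17×10^-10 m = 0.517 nm.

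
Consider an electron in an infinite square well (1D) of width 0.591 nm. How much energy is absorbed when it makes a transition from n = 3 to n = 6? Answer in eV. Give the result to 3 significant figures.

E_1 = h²/(8m_eL²) = 1.725×10^-19 J.
|ΔE| = |3² − 6²|·E_1 = 27·1.725×10^-19 J = 4.658×10^-18 J = 29.1 eV.

|ΔE| = 29.1 eV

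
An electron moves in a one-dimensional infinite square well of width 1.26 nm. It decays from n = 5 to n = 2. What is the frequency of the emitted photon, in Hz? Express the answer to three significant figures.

f = 1.20×10^15 Hz

E_1 = h²/(8m_eL²) = 3.795×10^-20 J and ΔE = (5² − 2²)E_1 = 7.970×10^-19 J.
f = ΔE/h = 7.970×10^-19/6.626×10^-34 = 1.20×10^15 Hz.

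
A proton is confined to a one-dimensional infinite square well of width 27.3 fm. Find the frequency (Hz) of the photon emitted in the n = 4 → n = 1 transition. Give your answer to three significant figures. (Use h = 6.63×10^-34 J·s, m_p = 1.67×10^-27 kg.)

E_1 = h²/(8m_pL²) = 4.415×10^-14 J and ΔE = (4² − 1²)E_1 = 6.623×10^-13 J.
f = ΔE/h = 6.623×10^-13/6.63×10^-34 = 9.99×10^20 Hz.

f = 9.99×10^20 Hz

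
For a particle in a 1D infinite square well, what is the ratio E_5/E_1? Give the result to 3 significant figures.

25.0

E_n ∝ n², so E_5/E_1 = 5²/1² = 25/1 = 25.0.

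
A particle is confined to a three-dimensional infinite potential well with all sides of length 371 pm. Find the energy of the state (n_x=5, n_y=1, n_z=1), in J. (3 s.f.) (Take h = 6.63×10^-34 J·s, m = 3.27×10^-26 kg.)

For a 3D rectangular well E = (h²/8m)·Σ n_i²/L_i² = (6.63×10^-34)²/(8·3.27×10^-26) · [5²/(371 pm)² + 1²/(371 pm)² + 1²/(371 pm)²].
Evaluating gives E = 3.30×10^-22 J.

E = 3.30×10^-22 J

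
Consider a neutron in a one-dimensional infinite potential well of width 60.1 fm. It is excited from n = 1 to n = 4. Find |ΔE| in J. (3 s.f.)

E_1 = h²/(8m_nL²) = 9.071×10^-15 J.
|ΔE| = |1² − 4²|·E_1 = 15·9.071×10^-15 J = 1.36×10^-13 J.

|ΔE| = 1.36×10^-13 J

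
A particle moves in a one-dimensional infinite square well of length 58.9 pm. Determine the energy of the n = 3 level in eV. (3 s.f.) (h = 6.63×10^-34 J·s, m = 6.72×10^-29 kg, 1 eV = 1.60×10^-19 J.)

E_3 = 13.3 eV

For an infinite well E_n = n²h²/(8mL²), so E_1 = h²/(8mL²) = (6.63×10^-34)²/(8·6.72×10^-29·(5.89×10^-11 m)²) = 2.357×10^-19 J.
Then E_3 = 3²·E_1 = 9·2.357×10^-19 J = 2.121×10^-18 J.
Converting, E_3 = 2.121×10^-18 J / (1.60×10^-19 J/eV) = 13.3 eV.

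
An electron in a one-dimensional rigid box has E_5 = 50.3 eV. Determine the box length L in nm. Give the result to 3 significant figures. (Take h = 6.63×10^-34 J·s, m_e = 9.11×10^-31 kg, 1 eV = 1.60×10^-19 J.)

From E_n = n²h²/(8m_eL²), L = n·h/√(8m_eE_n).
E_5 = 50.3 eV = 8.048×10^-18 J, so L = 5·6.63×10^-34/√(8·9.11×10^-31·8.048×10^-18) = 4.33×10^-10 m = 0.433 nm.

L = 0.433 nm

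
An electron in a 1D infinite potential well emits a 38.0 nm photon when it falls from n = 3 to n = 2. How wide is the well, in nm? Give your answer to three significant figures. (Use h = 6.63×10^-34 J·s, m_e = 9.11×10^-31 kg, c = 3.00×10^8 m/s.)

L = 0.240 nm

The photon carries ΔE = hc/λ = 6.63×10^-34·3.00×10^8/3.80×10^-8 m = 5.234×10^-18 J.
Since ΔE = (3² − 2²)E_1, E_1 = 1.047×10^-18 J, and L = h/√(8m_eE_1) = 2.40×10^-10 m = 0.240 nm.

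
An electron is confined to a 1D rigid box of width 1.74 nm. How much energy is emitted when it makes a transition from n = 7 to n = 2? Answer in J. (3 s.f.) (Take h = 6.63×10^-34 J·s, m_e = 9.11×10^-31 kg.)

|ΔE| = 8.96×10^-19 J

E_1 = h²/(8m_eL²) = 1.992×10^-20 J.
|ΔE| = |7² − 2²|·E_1 = 45·1.992×10^-20 J = 8.96×10^-19 J.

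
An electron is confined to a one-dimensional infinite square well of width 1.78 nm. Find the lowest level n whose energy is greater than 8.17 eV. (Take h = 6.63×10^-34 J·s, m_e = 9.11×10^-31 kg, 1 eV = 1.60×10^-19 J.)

E_1 = h²/(8m_eL²) = 1.904×10^-20 J = 0.1190 eV.
Need n² > 8.17/0.1190 = 68.66, i.e. n > 8.286.
The smallest integer satisfying this is n = 9.

n = 9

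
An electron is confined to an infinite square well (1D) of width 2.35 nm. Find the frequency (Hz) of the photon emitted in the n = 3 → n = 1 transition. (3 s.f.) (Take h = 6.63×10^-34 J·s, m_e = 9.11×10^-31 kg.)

E_1 = h²/(8m_eL²) = 1.092×10^-20 J and ΔE = (3² − 1²)E_1 = 8.736×10^-20 J.
f = ΔE/h = 8.736×10^-20/6.63×10^-34 = 1.32×10^14 Hz.

f = 1.32×10^14 Hz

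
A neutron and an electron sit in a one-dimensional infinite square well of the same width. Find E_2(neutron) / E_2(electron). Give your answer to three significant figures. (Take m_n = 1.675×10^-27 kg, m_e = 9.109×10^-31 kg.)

E_n ∝ 1/m at fixed n and L, so the ratio is m_e/m_n = 9.109×10^-31/1.675×10^-27 = 5.44×10^-4.

5.44×10^-4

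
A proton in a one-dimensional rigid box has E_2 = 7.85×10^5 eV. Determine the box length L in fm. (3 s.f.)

From E_n = n²h²/(8m_pL²), L = n·h/√(8m_pE_n).
E_2 = 7.85×10^5 eV = 1.258×10^-13 J, so L = 2·6.626×10^-34/√(8·1.673×10^-27·1.258×10^-13) = 3.23×10^-14 m = 32.3 fm.

L = 32.3 fm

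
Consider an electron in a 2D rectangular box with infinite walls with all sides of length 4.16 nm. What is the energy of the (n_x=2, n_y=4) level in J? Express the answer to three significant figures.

For a 2D rectangular well E = (h²/8m_e)·Σ n_i²/L_i² = (6.626×10^-34)²/(8·9.109×10^-31) · [2²/(4.16 nm)² + 4²/(4.16 nm)²].
Evaluating gives E = 6.96×10^-20 J.

E = 6.96×10^-20 J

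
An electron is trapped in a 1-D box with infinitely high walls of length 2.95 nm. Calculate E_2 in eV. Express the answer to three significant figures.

For an infinite well E_n = n²h²/(8m_eL²), so E_1 = h²/(8m_eL²) = (6.626×10^-34)²/(8·9.109×10^-31·(2.95×10^-9 m)²) = 6.923×10^-21 J.
Then E_2 = 2²·E_1 = 4·6.923×10^-21 J = 2.769×10^-20 J.
Converting, E_2 = 2.769×10^-20 J / (1.602×10^-19 J/eV) = 0.173 eV.

E_2 = 0.173 eV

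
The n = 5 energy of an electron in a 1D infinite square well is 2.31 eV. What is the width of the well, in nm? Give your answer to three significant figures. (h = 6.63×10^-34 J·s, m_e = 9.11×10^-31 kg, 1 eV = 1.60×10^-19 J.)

From E_n = n²h²/(8m_eL²), L = n·h/√(8m_eE_n).
E_5 = 2.31 eV = 3.696×10^-19 J, so L = 5·6.63×10^-34/√(8·9.11×10^-31·3.696×10^-19) = 2.02×10^-9 m = 2.02 nm.

L = 2.02 nm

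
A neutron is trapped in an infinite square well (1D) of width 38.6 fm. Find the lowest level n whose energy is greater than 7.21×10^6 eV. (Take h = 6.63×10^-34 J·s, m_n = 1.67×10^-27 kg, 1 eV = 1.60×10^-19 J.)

n = 8

E_1 = h²/(8m_nL²) = 2.208×10^-14 J = 1.380×10^5 eV.
Need n² > 7.21×10^6/1.380×10^5 = 52.25, i.e. n > 7.228.
The smallest integer satisfying this is n = 8.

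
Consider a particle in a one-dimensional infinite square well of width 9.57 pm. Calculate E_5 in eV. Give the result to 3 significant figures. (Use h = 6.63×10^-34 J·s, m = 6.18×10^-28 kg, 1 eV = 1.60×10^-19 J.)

E_5 = 152 eV

For an infinite well E_n = n²h²/(8mL²), so E_1 = h²/(8mL²) = (6.63×10^-34)²/(8·6.18×10^-28·(9.57×10^-12 m)²) = 9.708×10^-19 J.
Then E_5 = 5²·E_1 = 25·9.708×10^-19 J = 2.427×10^-17 J.
Converting, E_5 = 2.427×10^-17 J / (1.60×10^-19 J/eV) = 152 eV.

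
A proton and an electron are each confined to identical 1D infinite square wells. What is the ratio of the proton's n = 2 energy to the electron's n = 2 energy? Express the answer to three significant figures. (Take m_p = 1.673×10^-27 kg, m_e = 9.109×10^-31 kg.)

5.44×10^-4

E_n ∝ 1/m at fixed n and L, so the ratio is m_e/m_p = 9.109×10^-31/1.673×10^-27 = 5.44×10^-4.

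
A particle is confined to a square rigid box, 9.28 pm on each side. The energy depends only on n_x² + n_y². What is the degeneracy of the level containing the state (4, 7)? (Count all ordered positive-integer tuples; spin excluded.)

The level has n_x² + n_y² = 65. The ordered positive-integer solutions are (1, 8), (4, 7), (7, 4), (8, 1).
That gives 4 states.

degeneracy = 4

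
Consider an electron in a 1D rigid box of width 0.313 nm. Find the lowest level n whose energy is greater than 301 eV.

E_1 = h²/(8m_eL²) = 6.150×10^-19 J = 3.839 eV.
Need n² > 301/3.839 = 78.41, i.e. n > 8.855.
The smallest integer satisfying this is n = 9.

n = 9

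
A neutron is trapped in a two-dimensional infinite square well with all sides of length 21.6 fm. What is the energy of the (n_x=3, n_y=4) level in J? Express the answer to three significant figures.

For a 2D rectangular well E = (h²/8m_n)·Σ n_i²/L_i² = (6.626×10^-34)²/(8·1.675×10^-27) · [3²/(21.6 fm)² + 4²/(21.6 fm)²].
Evaluating gives E = 1.76×10^-12 J.

E = 1.76×10^-12 J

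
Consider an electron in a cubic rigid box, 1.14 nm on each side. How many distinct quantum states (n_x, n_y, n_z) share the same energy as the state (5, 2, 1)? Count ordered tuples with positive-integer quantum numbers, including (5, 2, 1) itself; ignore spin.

degeneracy = 6

The level has n_x² + n_y² + n_z² = 30. The ordered positive-integer solutions are (1, 2, 5), (1, 5, 2), (2, 1, 5), (2, 5, 1), (5, 1, 2), (5, 2, 1).
That gives 6 states.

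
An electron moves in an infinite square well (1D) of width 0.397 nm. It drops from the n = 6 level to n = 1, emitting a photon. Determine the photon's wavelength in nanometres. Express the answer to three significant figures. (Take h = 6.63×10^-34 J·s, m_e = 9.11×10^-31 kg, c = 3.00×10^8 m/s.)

E_1 = h²/(8m_eL²) = 3.827×10^-19 J, so ΔE = (6² − 1²)E_1 = 1.339×10^-17 J.
λ = hc/ΔE = (6.63×10^-34·3.00×10^8)/1.339×10^-17 = 1.49×10^-8 m = 14.9 nm.

λ = 14.9 nm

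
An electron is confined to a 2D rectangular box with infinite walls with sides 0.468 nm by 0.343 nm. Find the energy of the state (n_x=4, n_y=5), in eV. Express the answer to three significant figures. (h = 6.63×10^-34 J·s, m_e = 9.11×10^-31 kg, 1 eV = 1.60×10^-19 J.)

For a 2D rectangular well E = (h²/8m_e)·Σ n_i²/L_i² = (6.63×10^-34)²/(8·9.11×10^-31) · [4²/(0.468 nm)² + 5²/(0.343 nm)²].
Evaluating gives E = 1.722×10^-17 J = 108 eV.

E = 108 eV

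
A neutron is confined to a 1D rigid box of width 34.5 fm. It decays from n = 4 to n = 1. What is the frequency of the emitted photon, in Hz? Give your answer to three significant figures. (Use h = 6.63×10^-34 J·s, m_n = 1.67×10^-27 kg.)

E_1 = h²/(8m_nL²) = 2.764×10^-14 J and ΔE = (4² − 1²)E_1 = 4.146×10^-13 J.
f = ΔE/h = 4.146×10^-13/6.63×10^-34 = 6.25×10^20 Hz.

f = 6.25×10^20 Hz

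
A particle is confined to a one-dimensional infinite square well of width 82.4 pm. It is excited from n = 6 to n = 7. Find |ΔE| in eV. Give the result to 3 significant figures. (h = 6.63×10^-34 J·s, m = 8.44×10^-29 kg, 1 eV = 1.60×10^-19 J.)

|ΔE| = 7.79 eV

E_1 = h²/(8mL²) = 9.588×10^-20 J.
|ΔE| = |6² − 7²|·E_1 = 13·9.588×10^-20 J = 1.246×10^-18 J = 7.79 eV.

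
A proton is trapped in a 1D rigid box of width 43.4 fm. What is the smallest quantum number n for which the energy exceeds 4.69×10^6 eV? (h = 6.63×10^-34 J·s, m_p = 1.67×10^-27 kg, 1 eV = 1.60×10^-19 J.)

n = 7

E_1 = h²/(8m_pL²) = 1.747×10^-14 J = 1.092×10^5 eV.
Need n² > 4.69×10^6/1.092×10^5 = 42.95, i.e. n > 6.554.
The smallest integer satisfying this is n = 7.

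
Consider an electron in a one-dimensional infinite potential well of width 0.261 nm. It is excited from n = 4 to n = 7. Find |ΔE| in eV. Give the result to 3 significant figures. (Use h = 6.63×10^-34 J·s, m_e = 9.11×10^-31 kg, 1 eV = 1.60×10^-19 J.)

E_1 = h²/(8m_eL²) = 8.854×10^-19 J.
|ΔE| = |4² − 7²|·E_1 = 33·8.854×10^-19 J = 2.922×10^-17 J = 183 eV.

|ΔE| = 183 eV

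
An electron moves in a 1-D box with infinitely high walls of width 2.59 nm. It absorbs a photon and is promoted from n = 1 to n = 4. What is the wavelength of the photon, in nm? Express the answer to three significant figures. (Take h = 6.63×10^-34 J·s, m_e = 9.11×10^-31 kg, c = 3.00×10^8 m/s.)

λ = 1.47×10^3 nm

E_1 = h²/(8m_eL²) = 8.991×10^-21 J, so ΔE = (4² − 1²)E_1 = 1.349×10^-19 J.
λ = hc/ΔE = (6.63×10^-34·3.00×10^8)/1.349×10^-19 = 1.47×10^-6 m = 1.47×10^3 nm.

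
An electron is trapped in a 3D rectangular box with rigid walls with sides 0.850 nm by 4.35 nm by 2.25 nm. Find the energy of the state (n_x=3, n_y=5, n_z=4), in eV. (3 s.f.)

For a 3D rectangular well E = (h²/8m_e)·Σ n_i²/L_i² = (6.626×10^-34)²/(8·9.109×10^-31) · [3²/(0.850 nm)² + 5²/(4.35 nm)² + 4²/(2.25 nm)²].
Evaluating gives E = 1.021×10^-18 J = 6.37 eV.

E = 6.37 eV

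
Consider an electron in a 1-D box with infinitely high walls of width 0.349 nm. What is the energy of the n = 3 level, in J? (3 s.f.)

For an infinite well E_n = n²h²/(8m_eL²), so E_1 = h²/(8m_eL²) = (6.626×10^-34)²/(8·9.109×10^-31·(3.49×10^-10 m)²) = 4.946×10^-19 J.
Then E_3 = 3²·E_1 = 9·4.946×10^-19 J = 4.45×10^-18 J.

E_3 = 4.45×10^-18 J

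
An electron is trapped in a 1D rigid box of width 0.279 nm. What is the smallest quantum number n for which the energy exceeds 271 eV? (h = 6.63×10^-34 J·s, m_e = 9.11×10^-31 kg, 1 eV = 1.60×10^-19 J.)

E_1 = h²/(8m_eL²) = 7.748×10^-19 J = 4.843 eV.
Need n² > 271/4.843 = 55.96, i.e. n > 7.481.
The smallest integer satisfying this is n = 8.

n = 8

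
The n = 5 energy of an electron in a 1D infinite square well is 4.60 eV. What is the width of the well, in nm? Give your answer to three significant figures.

From E_n = n²h²/(8m_eL²), L = n·h/√(8m_eE_n).
E_5 = 4.60 eV = 7.369×10^-19 J, so L = 5·6.626×10^-34/√(8·9.109×10^-31·7.369×10^-19) = 1.43×10^-9 m = 1.43 nm.

L = 1.43 nm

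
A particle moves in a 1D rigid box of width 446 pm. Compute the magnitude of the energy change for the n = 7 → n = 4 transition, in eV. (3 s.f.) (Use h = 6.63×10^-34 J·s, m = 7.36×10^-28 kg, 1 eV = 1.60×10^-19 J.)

|ΔE| = 0.0774 eV

E_1 = h²/(8mL²) = 3.753×10^-22 J.
|ΔE| = |7² − 4²|·E_1 = 33·3.753×10^-22 J = 1.238×10^-20 J = 0.0774 eV.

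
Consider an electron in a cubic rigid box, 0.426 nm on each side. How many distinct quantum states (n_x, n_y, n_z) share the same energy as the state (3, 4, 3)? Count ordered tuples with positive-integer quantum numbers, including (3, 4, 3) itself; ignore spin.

degeneracy = 3

The level has n_x² + n_y² + n_z² = 34. The ordered positive-integer solutions are (3, 3, 4), (3, 4, 3), (4, 3, 3).
That gives 3 states.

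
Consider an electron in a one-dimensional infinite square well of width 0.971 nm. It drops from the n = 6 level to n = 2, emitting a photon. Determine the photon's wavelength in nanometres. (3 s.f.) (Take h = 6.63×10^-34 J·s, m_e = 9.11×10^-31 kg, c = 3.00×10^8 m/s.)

λ = 97.2 nm

E_1 = h²/(8m_eL²) = 6.397×10^-20 J, so ΔE = (6² − 2²)E_1 = 2.047×10^-18 J.
λ = hc/ΔE = (6.63×10^-34·3.00×10^8)/2.047×10^-18 = 9.72×10^-8 m = 97.2 nm.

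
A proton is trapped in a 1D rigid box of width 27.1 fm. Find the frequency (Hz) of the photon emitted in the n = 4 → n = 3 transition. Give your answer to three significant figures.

E_1 = h²/(8m_pL²) = 4.467×10^-14 J and ΔE = (4² − 3²)E_1 = 3.127×10^-13 J.
f = ΔE/h = 3.127×10^-13/6.626×10^-34 = 4.72×10^20 Hz.

f = 4.72×10^20 Hz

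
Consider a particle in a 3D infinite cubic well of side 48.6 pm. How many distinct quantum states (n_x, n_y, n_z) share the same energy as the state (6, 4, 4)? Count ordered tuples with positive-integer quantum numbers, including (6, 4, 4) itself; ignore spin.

degeneracy = 3

The level has n_x² + n_y² + n_z² = 68. The ordered positive-integer solutions are (4, 4, 6), (4, 6, 4), (6, 4, 4).
That gives 3 states.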